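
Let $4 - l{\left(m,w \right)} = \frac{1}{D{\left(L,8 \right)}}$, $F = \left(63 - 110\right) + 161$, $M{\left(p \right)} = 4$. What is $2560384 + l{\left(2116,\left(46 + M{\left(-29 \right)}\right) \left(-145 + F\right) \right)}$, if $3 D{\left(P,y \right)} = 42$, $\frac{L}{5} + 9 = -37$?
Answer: $\frac{35845431}{14} \approx 2.5604 \cdot 10^{6}$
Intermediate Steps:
$L = -230$ ($L = -45 + 5 \left(-37\right) = -45 - 185 = -230$)
$D{\left(P,y \right)} = 14$ ($D{\left(P,y \right)} = \frac{1}{3} \cdot 42 = 14$)
$F = 114$ ($F = -47 + 161 = 114$)
$l{\left(m,w \right)} = \frac{55}{14}$ ($l{\left(m,w \right)} = 4 - \frac{1}{14} = \frac{55}{14}$)
$2560384 + l{\left(2116,\left(46 + M{\left(-29 \right)}\right) \left(-145 + F\right) \right)} = 2560384 + \frac{55}{14} = \frac{35845431}{14}$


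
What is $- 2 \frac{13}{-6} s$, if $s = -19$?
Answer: $- \frac{247}{3} \approx -82.333$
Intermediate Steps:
$- 2 \frac{13}{-6} s = - 2 \frac{13}{-6} \left(-19\right) = - 2 \cdot 13 \left(- \frac{1}{6}\right) \left(-19\right) = \left(-2\right) \left(- \frac{13}{6}\right) \left(-19\right) = \frac{13}{3} \left(-19\right) = - \frac{247}{3}$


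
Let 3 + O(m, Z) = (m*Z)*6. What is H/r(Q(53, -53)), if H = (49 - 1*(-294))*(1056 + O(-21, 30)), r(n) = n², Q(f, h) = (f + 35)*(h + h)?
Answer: -935361/87011584 ≈ -0.010750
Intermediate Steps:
Q(f, h) = 2*h*(35 + f) (Q(f, h) = (35 + f)*(2*h) = 2*h*(35 + f))
O(m, Z) = -3 + 6*Z*m (O(m, Z) = -3 + (m*Z)*6 = -3 + (Z*m)*6 = -3 + 6*Z*m)
H = -935361 (H = (49 - 1*(-294))*(1056 + (-3 + 6*30*(-21))) = (49 + 294)*(1056 + (-3 - 3780)) = 343*(1056 - 3783) = 343*(-2727) = -935361)
H/r(Q(53, -53)) = -935361*1/(11236*(35 + 53)²) = -935361/((2*(-53)*88)²) = -935361/((-9328)²) = -935361/87011584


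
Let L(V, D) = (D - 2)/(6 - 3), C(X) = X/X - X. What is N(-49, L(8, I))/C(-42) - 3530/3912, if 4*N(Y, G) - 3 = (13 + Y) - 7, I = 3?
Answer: -95455/84108 ≈ -1.1349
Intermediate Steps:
C(X) = 1 - X
L(V, D) = -2/3 + D/3 (L(V, D) = (-2 + D)/3 = (-2 + D)*(1/3) = -2/3 + D/3)
N(Y, G) = 9/4 + Y/4 (N(Y, G) = 3/4 + ((13 + Y) - 7)/4 = 3/4 + (6 + Y)/4 = 3/4 + (3/2 + Y/4) = 9/4 + Y/4)
N(-49, L(8, I))/C(-42) - 3530/3912 = (9/4 + (1/4)*(-49))/(1 - 1*(-42)) - 3530/3912 = (9/4 - 49/4)/(1 + 42) - 3530*1/3912 = -10/43 - 1765/1956 = -95455/84108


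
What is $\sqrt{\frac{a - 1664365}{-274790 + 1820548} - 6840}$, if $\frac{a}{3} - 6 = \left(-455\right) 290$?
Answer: $\frac{i \sqrt{19436932557446}}{53302} \approx 82.712 i$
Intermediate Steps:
$a = -395832$ ($a = 18 + 3 \left(\left(-455\right) 290\right) = 18 + 3 \left(-131950\right) = 18 - 395850 = -395832$)
$\sqrt{\frac{a - 1664365}{-274790 + 1820548} - 6840} = \sqrt{\frac{-395832 - 1664365}{-274790 + 1820548} - 6840} = \sqrt{- \frac{2060197}{1545758} - 6840} = \sqrt{- \frac{10575044917}{1545758}} = \frac{i \sqrt{19436932557446}}{53302}$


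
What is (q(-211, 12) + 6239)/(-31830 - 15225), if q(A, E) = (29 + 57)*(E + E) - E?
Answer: -8291/47055 ≈ -0.17620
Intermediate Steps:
q(A, E) = 171*E (q(A, E) = 86*(2*E) - E = 172*E - E = 171*E)
(q(-211, 12) + 6239)/(-31830 - 15225) = (171*12 + 6239)/(-31830 - 15225) = (2052 + 6239)/(-47055) = 8291*(-1/47055) = -8291/47055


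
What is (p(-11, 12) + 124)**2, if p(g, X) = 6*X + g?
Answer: 34225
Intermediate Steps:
p(g, X) = g + 6*X
(p(-11, 12) + 124)**2 = ((-11 + 6*12) + 124)**2 = ((-11 + 72) + 124)**2 = (61 + 124)**2 = 185**2 = 34225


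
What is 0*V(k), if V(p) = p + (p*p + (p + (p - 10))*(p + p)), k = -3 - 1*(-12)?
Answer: 0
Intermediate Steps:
k = 9 (k = -3 + 12 = 9)
V(p) = p + p**2 + 2*p*(-10 + 2*p) (V(p) = p + (p**2 + (p + (-10 + p))*(2*p)) = p + (p**2 + (-10 + 2*p)*(2*p)) = p + (p**2 + 2*p*(-10 + 2*p)) = p + p**2 + 2*p*(-10 + 2*p))
0*V(k) = 0*(9*(-19 + 5*9)) = 0*(9*(-19 + 45)) = 0*(9*26) = 0*234 = 0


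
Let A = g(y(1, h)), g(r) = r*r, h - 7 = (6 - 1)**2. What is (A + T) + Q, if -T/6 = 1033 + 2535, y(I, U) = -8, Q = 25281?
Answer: 3937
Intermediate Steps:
h = 32 (h = 7 + (6 - 1)**2 = 7 + 5**2 = 7 + 25 = 32)
g(r) = r**2
T = -21408 (T = -6*(1033 + 2535) = -6*3568 = -21408)
A = 64 (A = (-8)**2 = 64)
(A + T) + Q = (64 - 21408) + 25281 = -21344 + 25281 = 3937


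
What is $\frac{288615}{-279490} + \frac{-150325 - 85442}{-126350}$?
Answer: $\frac{11063163}{13275775} \approx 0.83333$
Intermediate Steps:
$\frac{288615}{-279490} + \frac{-150325 - 85442}{-126350} = 288615 \left(- \frac{1}{279490}\right) + \left(-150325 - 85442\right) \left(- \frac{1}{126350}\right) = - \frac{57723}{55898} - - \frac{33681}{18050} = - \frac{57723}{55898} + \frac{33681}{18050} = \frac{11063163}{13275775}$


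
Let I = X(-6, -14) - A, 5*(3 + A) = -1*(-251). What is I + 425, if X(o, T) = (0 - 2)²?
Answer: 1909/5 ≈ 381.80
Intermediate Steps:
X(o, T) = 4 (X(o, T) = (-2)² = 4)
A = 236/5 (A = -3 + (-1*(-251))/5 = -3 + (⅕)*251 = -3 + 251/5 = 236/5 ≈ 47.200)
I = -216/5 (I = 4 - 1*236/5 = 4 - 236/5 = -216/5 ≈ -43.200)
I + 425 = -216/5 + 425 = 1909/5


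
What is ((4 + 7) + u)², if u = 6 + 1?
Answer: 324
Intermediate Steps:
u = 7
((4 + 7) + u)² = ((4 + 7) + 7)² = (11 + 7)² = 18² = 324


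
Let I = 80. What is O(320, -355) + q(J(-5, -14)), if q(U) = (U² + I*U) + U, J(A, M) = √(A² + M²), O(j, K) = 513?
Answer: 734 + 81*√221 ≈ 1938.2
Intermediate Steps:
q(U) = U² + 81*U (q(U) = (U² + 80*U) + U = U² + 81*U)
O(320, -355) + q(J(-5, -14)) = 513 + √((-5)² + (-14)²)*(81 + √((-5)² + (-14)²)) = 513 + √(25 + 196)*(81 + √(25 + 196)) = 513 + √221*(81 + √221)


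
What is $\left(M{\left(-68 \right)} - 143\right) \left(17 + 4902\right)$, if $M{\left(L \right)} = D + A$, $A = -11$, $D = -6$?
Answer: $-787040$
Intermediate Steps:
$M{\left(L \right)} = -17$ ($M{\left(L \right)} = -6 - 11 = -17$)
$\left(M{\left(-68 \right)} - 143\right) \left(17 + 4902\right) = \left(-17 - 143\right) \left(17 + 4902\right) = \left(-160\right) 4919 = -787040$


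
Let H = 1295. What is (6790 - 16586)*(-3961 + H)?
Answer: 26116136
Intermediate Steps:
(6790 - 16586)*(-3961 + H) = (6790 - 16586)*(-3961 + 1295) = -9796*(-2666) = 26116136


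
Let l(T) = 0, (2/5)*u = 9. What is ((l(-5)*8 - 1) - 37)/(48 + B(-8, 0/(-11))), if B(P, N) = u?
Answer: -76/141 ≈ -0.53901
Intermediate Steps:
u = 45/2 (u = (5/2)*9 = 45/2 ≈ 22.500)
B(P, N) = 45/2
((l(-5)*8 - 1) - 37)/(48 + B(-8, 0/(-11))) = ((0*8 - 1) - 37)/(48 + 45/2) = ((0 - 1) - 37)/(141/2) = (-1 - 37)*(2/141) = -38*2/141 = -76/141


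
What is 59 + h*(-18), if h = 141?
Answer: -2479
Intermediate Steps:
59 + h*(-18) = 59 + 141*(-18) = 59 - 2538 = -2479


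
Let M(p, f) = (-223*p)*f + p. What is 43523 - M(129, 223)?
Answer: 6458435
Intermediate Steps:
M(p, f) = p - 223*f*p (M(p, f) = -223*f*p + p = p - 223*f*p)
43523 - M(129, 223) = 43523 - 129*(1 - 223*223) = 43523 - 129*(1 - 49729) = 43523 - 129*(-49728) = 43523 - 1*(-6414912) = 43523 + 6414912 = 6458435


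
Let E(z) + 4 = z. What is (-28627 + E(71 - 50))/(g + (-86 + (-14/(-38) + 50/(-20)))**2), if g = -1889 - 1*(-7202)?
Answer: -41312840/18887773 ≈ -2.1873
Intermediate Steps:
g = 5313 (g = -1889 + 7202 = 5313)
E(z) = -4 + z
(-28627 + E(71 - 50))/(g + (-86 + (-14/(-38) + 50/(-20)))**2) = (-28627 + (-4 + (71 - 50)))/(5313 + (-86 + (-14/(-38) + 50/(-20)))**2) = (-28627 + (-4 + 21))/(5313 + (-86 + (-14*(-1/38) + 50*(-1/20)))**2) = (-28627 + 17)/(5313 + (-86 + (7/19 - 5/2))**2) = -28610/(5313 + (-86 - 81/38)**2) = -28610/(5313 + (-3349/38)**2) = -28610/(5313 + 11215801/1444) = -28610/18887773/1444 = -28610*1444/18887773 = -41312840/18887773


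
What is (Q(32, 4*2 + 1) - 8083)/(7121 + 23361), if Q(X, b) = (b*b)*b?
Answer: -3677/15241 ≈ -0.24126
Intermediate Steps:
Q(X, b) = b**3 (Q(X, b) = b**2*b = b**3)
(Q(32, 4*2 + 1) - 8083)/(7121 + 23361) = ((4*2 + 1)**3 - 8083)/(7121 + 23361) = ((8 + 1)**3 - 8083)/30482 = (9**3 - 8083)*(1/30482) = (729 - 8083)*(1/30482) = -7354*1/30482 = -3677/15241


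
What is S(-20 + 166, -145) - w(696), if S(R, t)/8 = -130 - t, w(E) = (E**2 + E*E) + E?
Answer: -969408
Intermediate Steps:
w(E) = E + 2*E**2 (w(E) = (E**2 + E**2) + E = 2*E**2 + E = E + 2*E**2)
S(R, t) = -1040 - 8*t (S(R, t) = 8*(-130 - t) = -1040 - 8*t)
S(-20 + 166, -145) - w(696) = (-1040 - 8*(-145)) - 696*(1 + 2*696) = (-1040 + 1160) - 696*(1 + 1392) = 120 - 696*1393 = 120 - 1*969528 = 120 - 969528 = -969408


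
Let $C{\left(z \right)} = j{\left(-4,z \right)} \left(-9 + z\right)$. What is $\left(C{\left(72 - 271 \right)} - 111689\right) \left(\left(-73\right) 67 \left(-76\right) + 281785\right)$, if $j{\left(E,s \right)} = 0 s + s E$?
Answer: $-181187726757$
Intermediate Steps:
$j{\left(E,s \right)} = E s$ ($j{\left(E,s \right)} = 0 + E s = E s$)
$C{\left(z \right)} = - 4 z \left(-9 + z\right)$
$\left(C{\left(72 - 271 \right)} - 111689\right) \left(\left(-73\right) 67 \left(-76\right) + 281785\right) = \left(4 \left(72 - 271\right) \left(9 - \left(72 - 271\right)\right) - 111689\right) \left(\left(-73\right) 67 \left(-76\right) + 281785\right) = \left(4 \left(-199\right) \left(9 - -199\right) - 111689\right) \left(\left(-4891\right) \left(-76\right) + 281785\right) = \left(4 \left(-199\right) \left(9 + 199\right) - 111689\right) \left(371716 + 281785\right) = \left(4 \left(-199\right) 208 - 111689\right) 653501 = \left(-165568 - 111689\right) 653501 = \left(-277257\right) 653501 = -181187726757$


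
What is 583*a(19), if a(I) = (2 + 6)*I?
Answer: 88616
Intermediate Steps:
a(I) = 8*I
583*a(19) = 583*(8*19) = 583*152 = 88616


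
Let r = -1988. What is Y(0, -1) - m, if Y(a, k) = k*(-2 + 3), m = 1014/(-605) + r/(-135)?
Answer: -45901/3267 ≈ -14.050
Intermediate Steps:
m = 42634/3267 (m = 1014/(-605) - 1988/(-135) = 1014*(-1/605) - 1988*(-1/135) = -1014/605 + 1988/135 = 42634/3267 ≈ 13.050)
Y(a, k) = k (Y(a, k) = k*1 = k)
Y(0, -1) - m = -1 - 1*42634/3267 = -1 - 42634/3267 = -45901/3267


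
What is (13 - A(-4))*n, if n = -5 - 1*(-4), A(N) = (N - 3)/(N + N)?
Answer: -97/8 ≈ -12.125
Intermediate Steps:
A(N) = (-3 + N)/(2*N) (A(N) = (-3 + N)/((2*N)) = (-3 + N)*(1/(2*N)) = (-3 + N)/(2*N))
n = -1 (n = -5 + 4 = -1)
(13 - A(-4))*n = (13 - (-3 - 4)/(2*(-4)))*(-1) = (13 - (-1)*(-7)/(2*4))*(-1) = (13 - 1*7/8)*(-1) = (13 - 7/8)*(-1) = (97/8)*(-1) = -97/8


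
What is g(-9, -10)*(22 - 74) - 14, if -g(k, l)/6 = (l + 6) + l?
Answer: -4382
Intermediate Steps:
g(k, l) = -36 - 12*l (g(k, l) = -6*((l + 6) + l) = -6*((6 + l) + l) = -6*(6 + 2*l) = -36 - 12*l)
g(-9, -10)*(22 - 74) - 14 = (-36 - 12*(-10))*(22 - 74) - 14 = (-36 + 120)*(-52) - 14 = 84*(-52) - 14 = -4368 - 14 = -4382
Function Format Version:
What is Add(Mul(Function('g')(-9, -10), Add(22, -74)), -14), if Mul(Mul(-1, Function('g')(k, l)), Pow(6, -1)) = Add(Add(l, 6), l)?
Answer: -4382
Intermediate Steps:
Function('g')(k, l) = Add(-36, Mul(-12, l)) (Function('g')(k, l) = Mul(-6, Add(Add(l, 6), l)) = Mul(-6, Add(Add(6, l), l)) = Mul(-6, Add(6, Mul(2, l))) = Add(-36, Mul(-12, l)))
Add(Mul(Function('g')(-9, -10), Add(22, -74)), -14) = Add(Mul(Add(-36, Mul(-12, -10)), Add(22, -74)), -14) = Add(Mul(Add(-36, 120), -52), -14) = Add(Mul(84, -52), -14) = Add(-4368, -14) = -4382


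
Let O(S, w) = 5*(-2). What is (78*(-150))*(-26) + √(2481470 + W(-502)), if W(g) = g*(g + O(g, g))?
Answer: 304200 + √2738494 ≈ 3.0586e+5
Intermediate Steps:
O(S, w) = -10
W(g) = g*(-10 + g) (W(g) = g*(g - 10) = g*(-10 + g))
(78*(-150))*(-26) + √(2481470 + W(-502)) = (78*(-150))*(-26) + √(2481470 - 502*(-10 - 502)) = -11700*(-26) + √(2481470 - 502*(-512)) = 304200 + √(2481470 + 257024) = 304200 + √2738494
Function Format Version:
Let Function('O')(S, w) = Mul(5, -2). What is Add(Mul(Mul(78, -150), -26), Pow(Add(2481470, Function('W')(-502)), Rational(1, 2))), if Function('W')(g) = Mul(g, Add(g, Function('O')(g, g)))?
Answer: Add(304200, Pow(2738494, Rational(1, 2))) ≈ 3.0586e+5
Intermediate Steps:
Function('O')(S, w) = -10
Function('W')(g) = Mul(g, Add(-10, g)) (Function('W')(g) = Mul(g, Add(g, -10)) = Mul(g, Add(-10, g)))
Add(Mul(Mul(78, -150), -26), Pow(Add(2481470, Function('W')(-502)), Rational(1, 2))) = Add(Mul(Mul(78, -150), -26), Pow(Add(2481470, Mul(-502, Add(-10, -502))), Rational(1, 2))) = Add(Mul(-11700, -26), Pow(Add(2481470, Mul(-502, -512)), Rational(1, 2))) = Add(304200, Pow(Add(2481470, 257024), Rational(1, 2))) = Add(304200, Pow(2738494, Rational(1, 2)))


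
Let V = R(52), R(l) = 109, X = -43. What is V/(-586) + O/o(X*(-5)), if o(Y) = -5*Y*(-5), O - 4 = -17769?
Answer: -2199233/629950 ≈ -3.4911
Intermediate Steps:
O = -17765 (O = 4 - 17769 = -17765)
o(Y) = 25*Y
V = 109
V/(-586) + O/o(X*(-5)) = 109/(-586) - 17765/(25*(-43*(-5))) = 109*(-1/586) - 17765/(25*215) = -109/586 - 17765/5375 = -109/586 - 17765*1/5375 = -109/586 - 3553/1075 = -2199233/629950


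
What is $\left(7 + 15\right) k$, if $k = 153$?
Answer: $3366$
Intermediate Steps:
$\left(7 + 15\right) k = \left(7 + 15\right) 153 = 22 \cdot 153 = 3366$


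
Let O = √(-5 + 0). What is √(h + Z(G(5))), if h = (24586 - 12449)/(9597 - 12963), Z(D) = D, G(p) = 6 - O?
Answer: √(3014066 - 1258884*I*√5)/1122 ≈ 1.6838 - 0.664*I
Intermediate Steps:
O = I*√5 (O = √(-5) = I*√5 ≈ 2.2361*I)
G(p) = 6 - I*√5
h = -12137/3366 (h = 12137/(-3366) = 12137*(-1/3366) = -12137/3366 ≈ -3.6058)
√(h + Z(G(5))) = √(-12137/3366 + (6 - I*√5)) = √(8059/3366 - I*√5)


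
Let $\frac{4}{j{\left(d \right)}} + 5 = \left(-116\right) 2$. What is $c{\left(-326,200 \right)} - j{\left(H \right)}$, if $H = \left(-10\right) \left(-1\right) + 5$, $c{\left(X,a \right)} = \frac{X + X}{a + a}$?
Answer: $- \frac{38231}{23700} \approx -1.6131$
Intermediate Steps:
$c{\left(X,a \right)} = \frac{X}{a}$ ($c{\left(X,a \right)} = \frac{2 X}{2 a} = 2 X \frac{1}{2 a} = \frac{X}{a}$)
$H = 15$ ($H = 10 + 5 = 15$)
$j{\left(d \right)} = - \frac{4}{237}$ ($j{\left(d \right)} = \frac{4}{-5 - 232} = \frac{4}{-237} = 4 \left(- \frac{1}{237}\right) = - \frac{4}{237}$)
$c{\left(-326,200 \right)} - j{\left(H \right)} = - \frac{326}{200} - - \frac{4}{237} = \left(-326\right) \frac{1}{200} + \frac{4}{237} = - \frac{163}{100} + \frac{4}{237} = - \frac{38231}{23700}$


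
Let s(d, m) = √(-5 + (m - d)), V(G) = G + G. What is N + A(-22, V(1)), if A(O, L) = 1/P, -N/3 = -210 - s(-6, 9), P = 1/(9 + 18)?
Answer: 657 + 3*√10 ≈ 666.49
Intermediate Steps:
V(G) = 2*G
s(d, m) = √(-5 + m - d)
P = 1/27 ≈ 0.037037
N = 630 + 3*√10 (N = -3*(-210 - √(-5 + 9 - 1*(-6))) = -3*(-210 - √(-5 + 9 + 6)) = -3*(-210 - √10) = 630 + 3*√10 ≈ 639.49)
A(O, L) = 27 (A(O, L) = 1/(1/27) = 27)
N + A(-22, V(1)) = (630 + 3*√10) + 27 = 657 + 3*√10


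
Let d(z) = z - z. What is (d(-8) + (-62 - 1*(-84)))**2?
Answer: 484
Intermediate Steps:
d(z) = 0
(d(-8) + (-62 - 1*(-84)))**2 = (0 + (-62 - 1*(-84)))**2 = (0 + (-62 + 84))**2 = (0 + 22)**2 = 22**2 = 484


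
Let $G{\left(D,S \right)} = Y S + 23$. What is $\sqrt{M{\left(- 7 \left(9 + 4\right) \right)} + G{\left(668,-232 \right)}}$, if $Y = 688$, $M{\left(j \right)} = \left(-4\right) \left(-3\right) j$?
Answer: $i \sqrt{160685} \approx 400.86 i$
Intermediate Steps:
$M{\left(j \right)} = 12 j$
$G{\left(D,S \right)} = 23 + 688 S$ ($G{\left(D,S \right)} = 688 S + 23 = 23 + 688 S$)
$\sqrt{M{\left(- 7 \left(9 + 4\right) \right)} + G{\left(668,-232 \right)}} = \sqrt{12 \left(- 7 \left(9 + 4\right)\right) + \left(23 + 688 \left(-232\right)\right)} = \sqrt{12 \left(\left(-7\right) 13\right) + \left(23 - 159616\right)} = \sqrt{12 \left(-91\right) - 159593} = \sqrt{-1092 - 159593} = \sqrt{-160685} = i \sqrt{160685}$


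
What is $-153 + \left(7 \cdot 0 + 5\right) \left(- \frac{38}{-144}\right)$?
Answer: $- \frac{10921}{72} \approx -151.68$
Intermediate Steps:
$-153 + \left(7 \cdot 0 + 5\right) \left(- \frac{38}{-144}\right) = -153 + \left(0 + 5\right) \left(\left(-38\right) \left(- \frac{1}{144}\right)\right) = -153 + 5 \cdot \frac{19}{72} = -153 + \frac{95}{72} = - \frac{10921}{72}$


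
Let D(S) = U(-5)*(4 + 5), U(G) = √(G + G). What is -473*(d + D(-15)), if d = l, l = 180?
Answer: -85140 - 4257*I*√10 ≈ -85140.0 - 13462.0*I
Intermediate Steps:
U(G) = √2*√G (U(G) = √(2*G) = √2*√G)
d = 180
D(S) = 9*I*√10 (D(S) = (√2*√(-5))*(4 + 5) = (√2*(I*√5))*9 = (I*√10)*9 = 9*I*√10)
-473*(d + D(-15)) = -473*(180 + 9*I*√10) = -85140 - 4257*I*√10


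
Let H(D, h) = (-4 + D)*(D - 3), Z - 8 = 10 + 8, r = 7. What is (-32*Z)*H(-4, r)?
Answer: -46592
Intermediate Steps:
Z = 26 (Z = 8 + (10 + 8) = 8 + 18 = 26)
H(D, h) = (-4 + D)*(-3 + D)
(-32*Z)*H(-4, r) = (-32*26)*(12 + (-4)² - 7*(-4)) = -832*(12 + 16 + 28) = -832*56 = -46592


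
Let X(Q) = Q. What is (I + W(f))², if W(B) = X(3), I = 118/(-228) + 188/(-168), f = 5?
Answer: 295936/159201 ≈ 1.8589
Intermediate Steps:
I = -653/399 (I = 118*(-1/228) + 188*(-1/168) = -59/114 - 47/42 = -653/399 ≈ -1.6366)
W(B) = 3
(I + W(f))² = (-653/399 + 3)² = (544/399)² = 295936/159201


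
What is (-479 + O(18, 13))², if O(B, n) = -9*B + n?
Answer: 394384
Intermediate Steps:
O(B, n) = n - 9*B
(-479 + O(18, 13))² = (-479 + (13 - 9*18))² = (-479 + (13 - 162))² = (-479 - 149)² = (-628)² = 394384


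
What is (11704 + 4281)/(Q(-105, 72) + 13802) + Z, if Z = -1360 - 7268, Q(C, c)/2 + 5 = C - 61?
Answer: -23223379/2692 ≈ -8626.8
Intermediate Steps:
Q(C, c) = -132 + 2*C (Q(C, c) = -10 + 2*(C - 61) = -10 + 2*(-61 + C) = -10 + (-122 + 2*C) = -132 + 2*C)
Z = -8628
(11704 + 4281)/(Q(-105, 72) + 13802) + Z = (11704 + 4281)/((-132 + 2*(-105)) + 13802) - 8628 = 15985/((-132 - 210) + 13802) - 8628 = 15985/(-342 + 13802) - 8628 = 15985/13460 - 8628 = 15985*(1/13460) - 8628 = 3197/2692 - 8628 = -23223379/2692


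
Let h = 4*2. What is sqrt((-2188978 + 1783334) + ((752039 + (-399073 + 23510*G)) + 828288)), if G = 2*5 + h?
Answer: sqrt(1198790) ≈ 1094.9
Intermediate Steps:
h = 8
G = 18 (G = 2*5 + 8 = 10 + 8 = 18)
sqrt((-2188978 + 1783334) + ((752039 + (-399073 + 23510*G)) + 828288)) = sqrt((-2188978 + 1783334) + ((752039 + (-399073 + 23510*18)) + 828288)) = sqrt(-405644 + ((752039 + (-399073 + 423180)) + 828288)) = sqrt(-405644 + ((752039 + 24107) + 828288)) = sqrt(-405644 + (776146 + 828288)) = sqrt(-405644 + 1604434) = sqrt(1198790)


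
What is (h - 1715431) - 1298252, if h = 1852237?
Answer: -1161446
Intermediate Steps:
(h - 1715431) - 1298252 = (1852237 - 1715431) - 1298252 = 136806 - 1298252 = -1161446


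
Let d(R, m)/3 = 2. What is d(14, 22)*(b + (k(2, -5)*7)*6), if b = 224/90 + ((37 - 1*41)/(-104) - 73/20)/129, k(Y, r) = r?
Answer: -4176517/3354 ≈ -1245.2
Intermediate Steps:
d(R, m) = 6 (d(R, m) = 3*2 = 6)
b = 49523/20124 (b = 224*(1/90) + ((37 - 41)*(-1/104) - 73*1/20)*(1/129) = 112/45 + (-4*(-1/104) - 73/20)*(1/129) = 112/45 + (1/26 - 73/20)*(1/129) = 112/45 - 939/260*1/129 = 112/45 - 313/11180 = 49523/20124 ≈ 2.4609)
d(14, 22)*(b + (k(2, -5)*7)*6) = 6*(49523/20124 - 5*7*6) = 6*(49523/20124 - 35*6) = 6*(49523/20124 - 210) = 6*(-4176517/20124) = -4176517/3354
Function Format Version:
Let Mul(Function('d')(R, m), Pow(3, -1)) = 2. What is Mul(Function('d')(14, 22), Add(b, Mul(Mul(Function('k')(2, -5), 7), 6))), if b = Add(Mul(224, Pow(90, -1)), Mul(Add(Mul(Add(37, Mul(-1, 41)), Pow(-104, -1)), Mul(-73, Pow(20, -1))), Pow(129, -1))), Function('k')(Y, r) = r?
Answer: Rational(-4176517, 3354) ≈ -1245.2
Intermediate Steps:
Function('d')(R, m) = 6 (Function('d')(R, m) = Mul(3, 2) = 6)
b = Rational(49523, 20124) (b = Add(Mul(224, Rational(1, 90)), Mul(Add(Mul(Add(37, -41), Rational(-1, 104)), Mul(-73, Rational(1, 20))), Rational(1, 129))) = Add(Rational(112, 45), Mul(Add(Mul(-4, Rational(-1, 104)), Rational(-73, 20)), Rational(1, 129))) = Add(Rational(112, 45), Mul(Add(Rational(1, 26), Rational(-73, 20)), Rational(1, 129))) = Add(Rational(112, 45), Mul(Rational(-939, 260), Rational(1, 129))) = Add(Rational(112, 45), Rational(-313, 11180)) = Rational(49523, 20124) ≈ 2.4609)
Mul(Function('d')(14, 22), Add(b, Mul(Mul(Function('k')(2, -5), 7), 6))) = Mul(6, Add(Rational(49523, 20124), Mul(Mul(-5, 7), 6))) = Mul(6, Add(Rational(49523, 20124), Mul(-35, 6))) = Mul(6, Add(Rational(49523, 20124), -210)) = Mul(6, Rational(-4176517, 20124)) = Rational(-4176517, 3354)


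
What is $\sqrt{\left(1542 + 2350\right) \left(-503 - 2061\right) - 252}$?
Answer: $14 i \sqrt{50915} \approx 3159.0 i$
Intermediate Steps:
$\sqrt{\left(1542 + 2350\right) \left(-503 - 2061\right) - 252} = \sqrt{3892 \left(-2564\right) - 252} = \sqrt{-9979088 - 252} = \sqrt{-9979340} = 14 i \sqrt{50915}$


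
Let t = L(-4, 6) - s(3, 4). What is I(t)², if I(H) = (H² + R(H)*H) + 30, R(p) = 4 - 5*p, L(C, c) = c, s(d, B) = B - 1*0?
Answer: 484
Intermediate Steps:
s(d, B) = B (s(d, B) = B + 0 = B)
t = 2 (t = 6 - 1*4 = 6 - 4 = 2)
I(H) = 30 + H² + H*(4 - 5*H) (I(H) = (H² + (4 - 5*H)*H) + 30 = (H² + H*(4 - 5*H)) + 30 = 30 + H² + H*(4 - 5*H))
I(t)² = (30 - 4*2² + 4*2)² = (30 - 4*4 + 8)² = (30 - 16 + 8)² = 22² = 484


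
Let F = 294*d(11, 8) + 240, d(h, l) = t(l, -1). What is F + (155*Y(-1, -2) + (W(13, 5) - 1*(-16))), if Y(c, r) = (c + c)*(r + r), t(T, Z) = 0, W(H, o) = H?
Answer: 1509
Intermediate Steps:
d(h, l) = 0
Y(c, r) = 4*c*r (Y(c, r) = (2*c)*(2*r) = 4*c*r)
F = 240 (F = 294*0 + 240 = 0 + 240 = 240)
F + (155*Y(-1, -2) + (W(13, 5) - 1*(-16))) = 240 + (155*(4*(-1)*(-2)) + (13 - 1*(-16))) = 240 + (155*8 + (13 + 16)) = 240 + (1240 + 29) = 240 + 1269 = 1509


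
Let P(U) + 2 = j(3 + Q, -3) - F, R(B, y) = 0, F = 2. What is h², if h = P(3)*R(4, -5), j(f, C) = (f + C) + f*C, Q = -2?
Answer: 0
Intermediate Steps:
j(f, C) = C + f + C*f (j(f, C) = (C + f) + C*f = C + f + C*f)
P(U) = -9 (P(U) = -2 + ((-3 + (3 - 2) - 3*(3 - 2)) - 1*2) = -2 + ((-3 + 1 - 3*1) - 2) = -2 + ((-3 + 1 - 3) - 2) = -2 + (-5 - 2) = -2 - 7 = -9)
h = 0 (h = -9*0 = 0)
h² = 0² = 0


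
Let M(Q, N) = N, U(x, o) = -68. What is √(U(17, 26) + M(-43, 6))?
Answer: I*√62 ≈ 7.874*I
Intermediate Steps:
√(U(17, 26) + M(-43, 6)) = √(-68 + 6) = √(-62) = I*√62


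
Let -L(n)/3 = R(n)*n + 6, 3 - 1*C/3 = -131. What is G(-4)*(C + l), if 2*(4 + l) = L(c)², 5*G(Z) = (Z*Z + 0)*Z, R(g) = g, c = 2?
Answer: -54272/5 ≈ -10854.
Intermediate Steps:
C = 402 (C = 9 - 3*(-131) = 9 + 393 = 402)
G(Z) = Z³/5 (G(Z) = ((Z*Z + 0)*Z)/5 = ((Z² + 0)*Z)/5 = (Z²*Z)/5 = Z³/5)
L(n) = -18 - 3*n² (L(n) = -3*(n*n + 6) = -3*(n² + 6) = -3*(6 + n²) = -18 - 3*n²)
l = 446 (l = -4 + (-18 - 3*2²)²/2 = -4 + (-18 - 3*4)²/2 = -4 + (-18 - 12)²/2 = -4 + (½)*(-30)² = -4 + (½)*900 = -4 + 450 = 446)
G(-4)*(C + l) = ((⅕)*(-4)³)*(402 + 446) = ((⅕)*(-64))*848 = -64/5*848 = -54272/5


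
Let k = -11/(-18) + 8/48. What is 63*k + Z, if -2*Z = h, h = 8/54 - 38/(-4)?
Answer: 4771/108 ≈ 44.176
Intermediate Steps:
h = 521/54 (h = 8*(1/54) - 38*(-1/4) = 4/27 + 19/2 = 521/54 ≈ 9.6481)
Z = -521/108 (Z = -1/2*521/54 = -521/108 ≈ -4.8241)
k = 7/9 (k = -11*(-1/18) + 8*(1/48) = 11/18 + 1/6 = 7/9 ≈ 0.77778)
63*k + Z = 63*(7/9) - 521/108 = 49 - 521/108 = 4771/108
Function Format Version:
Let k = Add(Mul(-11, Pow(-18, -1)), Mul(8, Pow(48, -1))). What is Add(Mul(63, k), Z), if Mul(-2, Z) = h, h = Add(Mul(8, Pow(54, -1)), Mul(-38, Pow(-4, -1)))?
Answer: Rational(4771, 108) ≈ 44.176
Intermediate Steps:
h = Rational(521, 54) (h = Add(Mul(8, Rational(1, 54)), Mul(-38, Rational(-1, 4))) = Add(Rational(4, 27), Rational(19, 2)) = Rational(521, 54) ≈ 9.6481)
Z = Rational(-521, 108) (Z = Mul(Rational(-1, 2), Rational(521, 54)) = Rational(-521, 108) ≈ -4.8241)
k = Rational(7, 9) (k = Add(Mul(-11, Rational(-1, 18)), Mul(8, Rational(1, 48))) = Add(Rational(11, 18), Rational(1, 6)) = Rational(7, 9) ≈ 0.77778)
Add(Mul(63, k), Z) = Add(Mul(63, Rational(7, 9)), Rational(-521, 108)) = Add(49, Rational(-521, 108)) = Rational(4771, 108)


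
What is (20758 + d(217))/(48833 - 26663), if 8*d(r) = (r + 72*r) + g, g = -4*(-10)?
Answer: 36389/35472 ≈ 1.0259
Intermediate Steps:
g = 40
d(r) = 5 + 73*r/8 (d(r) = ((r + 72*r) + 40)/8 = (73*r + 40)/8 = (40 + 73*r)/8 = 5 + 73*r/8)
(20758 + d(217))/(48833 - 26663) = (20758 + (5 + (73/8)*217))/(48833 - 26663) = (20758 + (5 + 15841/8))/22170 = (20758 + 15881/8)*(1/22170) = (181945/8)*(1/22170) = 36389/35472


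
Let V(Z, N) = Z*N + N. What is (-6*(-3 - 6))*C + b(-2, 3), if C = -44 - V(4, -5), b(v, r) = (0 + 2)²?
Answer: -1022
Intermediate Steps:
V(Z, N) = N + N*Z (V(Z, N) = N*Z + N = N + N*Z)
b(v, r) = 4 (b(v, r) = 2² = 4)
C = -19 (C = -44 - (-5)*(1 + 4) = -44 - (-5)*5 = -44 - 1*(-25) = -44 + 25 = -19)
(-6*(-3 - 6))*C + b(-2, 3) = -6*(-3 - 6)*(-19) + 4 = -6*(-9)*(-19) + 4 = 54*(-19) + 4 = -1026 + 4 = -1022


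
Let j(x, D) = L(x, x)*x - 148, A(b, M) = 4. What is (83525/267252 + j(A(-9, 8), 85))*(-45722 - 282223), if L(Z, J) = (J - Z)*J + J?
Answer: 3847203578785/89084 ≈ 4.3186e+7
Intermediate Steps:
L(Z, J) = J + J*(J - Z) (L(Z, J) = J*(J - Z) + J = J + J*(J - Z))
j(x, D) = -148 + x² (j(x, D) = (x*(1 + x - x))*x - 148 = (x*1)*x - 148 = x*x - 148 = x² - 148 = -148 + x²)
(83525/267252 + j(A(-9, 8), 85))*(-45722 - 282223) = (83525/267252 + (-148 + 4²))*(-45722 - 282223) = (83525*(1/267252) + (-148 + 16))*(-327945) = (83525/267252 - 132)*(-327945) = -35193739/267252*(-327945) = 3847203578785/89084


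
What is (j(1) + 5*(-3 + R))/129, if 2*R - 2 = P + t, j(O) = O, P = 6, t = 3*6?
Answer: 17/43 ≈ 0.39535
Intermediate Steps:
t = 18
R = 13 (R = 1 + (6 + 18)/2 = 1 + (1/2)*24 = 1 + 12 = 13)
(j(1) + 5*(-3 + R))/129 = (1 + 5*(-3 + 13))/129 = (1 + 5*10)/129 = (1 + 50)/129 = (1/129)*51 = 17/43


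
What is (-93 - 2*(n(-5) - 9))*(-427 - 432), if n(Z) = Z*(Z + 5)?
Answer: 64425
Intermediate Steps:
n(Z) = Z*(5 + Z)
(-93 - 2*(n(-5) - 9))*(-427 - 432) = (-93 - 2*(-5*(5 - 5) - 9))*(-427 - 432) = (-93 - 2*(-5*0 - 9))*(-859) = (-93 - 2*(0 - 9))*(-859) = (-93 - 2*(-9))*(-859) = (-93 + 18)*(-859) = -75*(-859) = 64425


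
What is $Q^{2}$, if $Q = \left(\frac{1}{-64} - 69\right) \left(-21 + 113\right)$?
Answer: $\frac{10320731281}{256} \approx 4.0315 \cdot 10^{7}$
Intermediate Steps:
$Q = - \frac{101591}{16}$ ($Q = \left(- \frac{1}{64} - 69\right) 92 = \left(- \frac{4417}{64}\right) 92 = - \frac{101591}{16} \approx -6349.4$)
$Q^{2} = \left(- \frac{101591}{16}\right)^{2} = \frac{10320731281}{256}$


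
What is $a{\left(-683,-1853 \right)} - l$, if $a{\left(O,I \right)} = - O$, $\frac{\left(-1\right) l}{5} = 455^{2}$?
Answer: $1035808$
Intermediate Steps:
$l = -1035125$ ($l = - 5 \cdot 455^{2} = \left(-5\right) 207025 = -1035125$)
$a{\left(-683,-1853 \right)} - l = \left(-1\right) \left(-683\right) - -1035125 = 683 + 1035125 = 1035808$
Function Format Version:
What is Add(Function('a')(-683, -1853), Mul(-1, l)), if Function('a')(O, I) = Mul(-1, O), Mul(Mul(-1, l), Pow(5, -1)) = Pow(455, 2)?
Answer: 1035808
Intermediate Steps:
l = -1035125 (l = Mul(-5, Pow(455, 2)) = Mul(-5, 207025) = -1035125)
Add(Function('a')(-683, -1853), Mul(-1, l)) = Add(Mul(-1, -683), Mul(-1, -1035125)) = Add(683, 1035125) = 1035808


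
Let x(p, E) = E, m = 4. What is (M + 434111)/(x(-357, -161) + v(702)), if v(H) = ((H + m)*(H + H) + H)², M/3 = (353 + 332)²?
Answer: 1841786/983917189315 ≈ 1.8719e-6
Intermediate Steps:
M = 1407675 (M = 3*(353 + 332)² = 3*685² = 3*469225 = 1407675)
v(H) = (H + 2*H*(4 + H))² (v(H) = ((H + 4)*(H + H) + H)² = ((4 + H)*(2*H) + H)² = (2*H*(4 + H) + H)² = (H + 2*H*(4 + H))²)
(M + 434111)/(x(-357, -161) + v(702)) = (1407675 + 434111)/(-161 + 702²*(9 + 2*702)²) = 1841786/(-161 + 492804*(9 + 1404)²) = 1841786/(-161 + 492804*1413²) = 1841786/(-161 + 492804*1996569) = 1841786/(-161 + 983917189476) = 1841786/983917189315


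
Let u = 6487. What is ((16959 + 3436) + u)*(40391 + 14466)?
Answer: 1474665874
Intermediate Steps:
((16959 + 3436) + u)*(40391 + 14466) = ((16959 + 3436) + 6487)*(40391 + 14466) = (20395 + 6487)*54857 = 26882*54857 = 1474665874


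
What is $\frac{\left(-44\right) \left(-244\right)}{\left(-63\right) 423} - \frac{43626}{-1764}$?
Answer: $\frac{9076595}{373086} \approx 24.328$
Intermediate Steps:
$\frac{\left(-44\right) \left(-244\right)}{\left(-63\right) 423} - \frac{43626}{-1764} = \frac{10736}{-26649} - - \frac{7271}{294} = 10736 \left(- \frac{1}{26649}\right) + \frac{7271}{294} = - \frac{10736}{26649} + \frac{7271}{294} = \frac{9076595}{373086}$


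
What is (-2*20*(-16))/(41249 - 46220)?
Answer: -640/4971 ≈ -0.12875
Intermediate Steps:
(-2*20*(-16))/(41249 - 46220) = -40*(-16)/(-4971) = 640*(-1/4971) = -640/4971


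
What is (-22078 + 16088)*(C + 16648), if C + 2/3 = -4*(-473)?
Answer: -333151820/3 ≈ -1.1105e+8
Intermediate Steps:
C = 5674/3 (C = -⅔ - 4*(-473) = -⅔ + 1892 = 5674/3 ≈ 1891.3)
(-22078 + 16088)*(C + 16648) = (-22078 + 16088)*(5674/3 + 16648) = -5990*55618/3 = -333151820/3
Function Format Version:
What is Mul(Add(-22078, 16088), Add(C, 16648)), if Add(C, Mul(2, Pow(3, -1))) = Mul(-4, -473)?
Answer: Rational(-333151820, 3) ≈ -1.1105e+8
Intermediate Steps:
C = Rational(5674, 3) (C = Add(Rational(-2, 3), Mul(-4, -473)) = Add(Rational(-2, 3), 1892) = Rational(5674, 3) ≈ 1891.3)
Mul(Add(-22078, 16088), Add(C, 16648)) = Mul(Add(-22078, 16088), Add(Rational(5674, 3), 16648)) = Mul(-5990, Rational(55618, 3)) = Rational(-333151820, 3)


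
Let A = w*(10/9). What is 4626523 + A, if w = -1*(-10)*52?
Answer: 41643907/9 ≈ 4.6271e+6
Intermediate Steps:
w = 520 (w = 10*52 = 520)
A = 5200/9 (A = 520*(10/9) = 5200/9 ≈ 577.78)
4626523 + A = 4626523 + 5200/9 = 41643907/9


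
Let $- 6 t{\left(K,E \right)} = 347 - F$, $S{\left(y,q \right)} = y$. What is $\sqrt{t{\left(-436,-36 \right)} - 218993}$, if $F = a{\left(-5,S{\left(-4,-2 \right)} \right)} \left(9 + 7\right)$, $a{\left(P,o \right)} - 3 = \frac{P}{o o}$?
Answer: $\frac{i \sqrt{1971393}}{3} \approx 468.02 i$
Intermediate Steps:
$a{\left(P,o \right)} = 3 + \frac{P}{o^{2}}$ ($a{\left(P,o \right)} = 3 + \frac{P}{o o} = 3 + \frac{P}{o^{2}}$)
$F = 43$ ($F = \left(3 - \frac{5}{16}\right) \left(9 + 7\right) = \left(3 - \frac{5}{16}\right) 16 = \frac{43}{16} \cdot 16 = 43$)
$t{\left(K,E \right)} = - \frac{152}{3}$ ($t{\left(K,E \right)} = - \frac{347 - 43}{6} = \left(- \frac{1}{6}\right) 304 = - \frac{152}{3}$)
$\sqrt{t{\left(-436,-36 \right)} - 218993} = \sqrt{- \frac{152}{3} - 218993} = \sqrt{- \frac{657131}{3}} = \frac{i \sqrt{1971393}}{3}$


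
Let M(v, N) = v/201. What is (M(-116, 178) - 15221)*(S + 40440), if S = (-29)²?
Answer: -126300746897/201 ≈ -6.2836e+8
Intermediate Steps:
M(v, N) = v/201 (M(v, N) = v*(1/201) = v/201)
S = 841
(M(-116, 178) - 15221)*(S + 40440) = ((1/201)*(-116) - 15221)*(841 + 40440) = (-116/201 - 15221)*41281 = -3059537/201*41281 = -126300746897/201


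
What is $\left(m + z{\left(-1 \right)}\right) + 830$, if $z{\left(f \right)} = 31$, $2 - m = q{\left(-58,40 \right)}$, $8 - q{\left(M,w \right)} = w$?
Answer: $895$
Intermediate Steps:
$q{\left(M,w \right)} = 8 - w$
$m = 34$ ($m = 2 - \left(8 - 40\right) = 2 - -32 = 2 + 32 = 34$)
$\left(m + z{\left(-1 \right)}\right) + 830 = \left(34 + 31\right) + 830 = 65 + 830 = 895$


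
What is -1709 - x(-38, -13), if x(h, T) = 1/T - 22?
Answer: -21930/13 ≈ -1686.9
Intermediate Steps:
x(h, T) = -22 + 1/T
-1709 - x(-38, -13) = -1709 - (-22 + 1/(-13)) = -1709 - (-22 - 1/13) = -1709 - 1*(-287/13) = -1709 + 287/13 = -21930/13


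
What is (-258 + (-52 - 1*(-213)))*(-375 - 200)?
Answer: 55775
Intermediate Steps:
(-258 + (-52 - 1*(-213)))*(-375 - 200) = (-258 + (-52 + 213))*(-575) = (-258 + 161)*(-575) = -97*(-575) = 55775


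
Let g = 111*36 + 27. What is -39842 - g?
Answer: -43865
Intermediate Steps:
g = 4023 (g = 3996 + 27 = 4023)
-39842 - g = -39842 - 1*4023 = -39842 - 4023 = -43865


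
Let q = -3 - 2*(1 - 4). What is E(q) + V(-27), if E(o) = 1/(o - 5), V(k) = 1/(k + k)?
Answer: -14/27 ≈ -0.51852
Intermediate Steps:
V(k) = 1/(2*k)
q = 3 (q = -3 - 2*(-3) = -3 + 6 = 3)
E(o) = 1/(-5 + o)
E(q) + V(-27) = 1/(-5 + 3) + (½)/(-27) = 1/(-2) + (½)*(-1/27) = -½ - 1/54 = -14/27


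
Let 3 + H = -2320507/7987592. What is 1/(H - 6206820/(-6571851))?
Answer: -17497754824264/41050757963131 ≈ -0.42625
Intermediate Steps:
H = -26283283/7987592 (H = -3 - 2320507/7987592 = -26283283/7987592 ≈ -3.2905)
1/(H - 6206820/(-6571851)) = 1/(-26283283/7987592 - 6206820/(-6571851)) = 1/(-26283283/7987592 - 6206820*(-1/6571851)) = 1/(-26283283/7987592 + 2068940/2190617) = 1/(-41050757963131/17497754824264) = -17497754824264/41050757963131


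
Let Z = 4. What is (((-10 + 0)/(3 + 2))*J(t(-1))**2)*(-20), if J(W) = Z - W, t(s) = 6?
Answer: 160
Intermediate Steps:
J(W) = 4 - W
(((-10 + 0)/(3 + 2))*J(t(-1))**2)*(-20) = (((-10 + 0)/(3 + 2))*(4 - 1*6)**2)*(-20) = ((-10/5)*(4 - 6)**2)*(-20) = (-10*1/5*(-2)**2)*(-20) = -2*4*(-20) = -8*(-20) = 160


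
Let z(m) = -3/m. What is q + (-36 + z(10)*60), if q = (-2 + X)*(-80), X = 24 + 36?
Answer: -4694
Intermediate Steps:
X = 60
q = -4640 (q = (-2 + 60)*(-80) = 58*(-80) = -4640)
q + (-36 + z(10)*60) = -4640 + (-36 - 3/10*60) = -4640 + (-36 - 18) = -4640 - 54 = -4694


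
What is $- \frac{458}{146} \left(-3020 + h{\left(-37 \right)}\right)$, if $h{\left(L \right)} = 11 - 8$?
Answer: $\frac{690893}{73} \approx 9464.3$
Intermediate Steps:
$h{\left(L \right)} = 3$ ($h{\left(L \right)} = 11 - 8 = 3$)
$- \frac{458}{146} \left(-3020 + h{\left(-37 \right)}\right) = - \frac{458}{146} \left(-3020 + 3\right) = \left(-458\right) \frac{1}{146} \left(-3017\right) = \left(- \frac{229}{73}\right) \left(-3017\right) = \frac{690893}{73}$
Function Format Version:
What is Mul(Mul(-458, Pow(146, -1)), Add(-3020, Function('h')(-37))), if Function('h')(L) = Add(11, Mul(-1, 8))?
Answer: Rational(690893, 73) ≈ 9464.3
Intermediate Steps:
Function('h')(L) = 3 (Function('h')(L) = Add(11, -8) = 3)
Mul(Mul(-458, Pow(146, -1)), Add(-3020, Function('h')(-37))) = Mul(Mul(-458, Pow(146, -1)), Add(-3020, 3)) = Mul(Mul(-458, Rational(1, 146)), -3017) = Mul(Rational(-229, 73), -3017) = Rational(690893, 73)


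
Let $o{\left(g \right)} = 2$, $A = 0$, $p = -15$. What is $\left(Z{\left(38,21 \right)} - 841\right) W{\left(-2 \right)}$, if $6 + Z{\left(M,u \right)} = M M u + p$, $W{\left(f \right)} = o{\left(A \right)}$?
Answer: $58924$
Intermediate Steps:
$W{\left(f \right)} = 2$
$Z{\left(M,u \right)} = -21 + u M^{2}$ ($Z{\left(M,u \right)} = -6 + \left(M M u - 15\right) = -6 + \left(M^{2} u - 15\right) = -6 + \left(u M^{2} - 15\right) = -6 + \left(-15 + u M^{2}\right) = -21 + u M^{2}$)
$\left(Z{\left(38,21 \right)} - 841\right) W{\left(-2 \right)} = \left(\left(-21 + 21 \cdot 38^{2}\right) - 841\right) 2 = \left(\left(-21 + 21 \cdot 1444\right) - 841\right) 2 = \left(\left(-21 + 30324\right) - 841\right) 2 = \left(30303 - 841\right) 2 = 29462 \cdot 2 = 58924$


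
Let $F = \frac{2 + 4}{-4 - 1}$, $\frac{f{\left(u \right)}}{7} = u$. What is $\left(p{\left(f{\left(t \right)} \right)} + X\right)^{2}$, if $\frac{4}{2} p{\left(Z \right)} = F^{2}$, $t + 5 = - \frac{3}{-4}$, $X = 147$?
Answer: $\frac{13638249}{625} \approx 21821.0$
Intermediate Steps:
$t = - \frac{17}{4}$ ($t = -5 - \frac{3}{-4} = -5 - - \frac{3}{4} = -5 + \frac{3}{4} = - \frac{17}{4} \approx -4.25$)
$f{\left(u \right)} = 7 u$
$F = - \frac{6}{5}$ ($F = \frac{6}{-5} = 6 \left(- \frac{1}{5}\right) = - \frac{6}{5} \approx -1.2$)
$p{\left(Z \right)} = \frac{18}{25}$ ($p{\left(Z \right)} = \frac{\left(- \frac{6}{5}\right)^{2}}{2} = \frac{1}{2} \cdot \frac{36}{25} = \frac{18}{25}$)
$\left(p{\left(f{\left(t \right)} \right)} + X\right)^{2} = \left(\frac{18}{25} + 147\right)^{2} = \left(\frac{3693}{25}\right)^{2} = \frac{13638249}{625}$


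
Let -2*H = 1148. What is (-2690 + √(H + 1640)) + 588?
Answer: -2102 + √1066 ≈ -2069.4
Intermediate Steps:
H = -574 (H = -½*1148 = -574)
(-2690 + √(H + 1640)) + 588 = (-2690 + √(-574 + 1640)) + 588 = (-2690 + √1066) + 588 = -2102 + √1066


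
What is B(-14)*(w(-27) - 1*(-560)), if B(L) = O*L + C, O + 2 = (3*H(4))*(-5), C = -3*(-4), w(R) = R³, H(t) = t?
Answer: -16828240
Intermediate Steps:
C = 12
O = -62 (O = -2 + (3*4)*(-5) = -2 + 12*(-5) = -2 - 60 = -62)
B(L) = 12 - 62*L (B(L) = -62*L + 12 = 12 - 62*L)
B(-14)*(w(-27) - 1*(-560)) = (12 - 62*(-14))*((-27)³ - 1*(-560)) = (12 + 868)*(-19683 + 560) = 880*(-19123) = -16828240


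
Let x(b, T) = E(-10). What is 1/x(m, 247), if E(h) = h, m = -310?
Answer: -1/10 ≈ -0.10000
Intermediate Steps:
x(b, T) = -10
1/x(m, 247) = 1/(-10) = -1/10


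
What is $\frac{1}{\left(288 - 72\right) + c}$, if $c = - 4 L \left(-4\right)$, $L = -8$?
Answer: $\frac{1}{88} \approx 0.011364$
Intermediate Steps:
$c = -128$ ($c = \left(-4\right) \left(-8\right) \left(-4\right) = 32 \left(-4\right) = -128$)
$\frac{1}{\left(288 - 72\right) + c} = \frac{1}{\left(288 - 72\right) - 128} = \frac{1}{216 - 128} = \frac{1}{88}$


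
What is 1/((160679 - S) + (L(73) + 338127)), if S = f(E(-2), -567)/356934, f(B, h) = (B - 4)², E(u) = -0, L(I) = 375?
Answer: 178467/89087335519 ≈ 2.0033e-6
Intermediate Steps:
E(u) = 0 (E(u) = -1*0 = 0)
f(B, h) = (-4 + B)²
S = 8/178467 (S = (-4 + 0)²/356934 = (-4)²*(1/356934) = 16*(1/356934) = 8/178467 ≈ 4.4826e-5)
1/((160679 - S) + (L(73) + 338127)) = 1/((160679 - 1*8/178467) + (375 + 338127)) = 1/((160679 - 8/178467) + 338502) = 1/(28675899085/178467 + 338502) = 1/(89087335519/178467) = 178467/89087335519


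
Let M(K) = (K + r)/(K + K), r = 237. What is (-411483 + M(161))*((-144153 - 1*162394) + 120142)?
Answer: 12349063572420/161 ≈ 7.6702e+10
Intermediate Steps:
M(K) = (237 + K)/(2*K) (M(K) = (K + 237)/(K + K) = (237 + K)/((2*K)) = (237 + K)*(1/(2*K)) = (237 + K)/(2*K))
(-411483 + M(161))*((-144153 - 1*162394) + 120142) = (-411483 + (1/2)*(237 + 161)/161)*((-144153 - 1*162394) + 120142) = (-411483 + (1/2)*(1/161)*398)*((-144153 - 162394) + 120142) = (-411483 + 199/161)*(-306547 + 120142) = -66248564/161*(-186405) = 12349063572420/161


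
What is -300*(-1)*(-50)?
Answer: -15000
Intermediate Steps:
-300*(-1)*(-50) = -50*(-6)*(-50) = 300*(-50) = -15000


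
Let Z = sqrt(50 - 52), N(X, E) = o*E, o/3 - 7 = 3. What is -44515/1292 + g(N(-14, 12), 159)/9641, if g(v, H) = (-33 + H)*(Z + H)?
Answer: -403285187/12456172 + 126*I*sqrt(2)/9641 ≈ -32.376 + 0.018483*I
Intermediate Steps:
o = 30 (o = 21 + 3*3 = 21 + 9 = 30)
N(X, E) = 30*E
Z = I*sqrt(2) (Z = sqrt(-2) = I*sqrt(2) ≈ 1.4142*I)
g(v, H) = (-33 + H)*(H + I*sqrt(2)) (g(v, H) = (-33 + H)*(I*sqrt(2) + H) = (-33 + H)*(H + I*sqrt(2)))
-44515/1292 + g(N(-14, 12), 159)/9641 = -44515/1292 + (159**2 - 33*159 - 33*I*sqrt(2) + I*159*sqrt(2))/9641 = -44515*1/1292 + (25281 - 5247 - 33*I*sqrt(2) + 159*I*sqrt(2))*(1/9641) = -44515/1292 + (20034 + 126*I*sqrt(2))*(1/9641) = -44515/1292 + (20034/9641 + 126*I*sqrt(2)/9641) = -403285187/12456172 + 126*I*sqrt(2)/9641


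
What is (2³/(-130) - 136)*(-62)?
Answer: 548328/65 ≈ 8435.8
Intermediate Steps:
(2³/(-130) - 136)*(-62) = (8*(-1/130) - 136)*(-62) = (-4/65 - 136)*(-62) = -8844/65*(-62) = 548328/65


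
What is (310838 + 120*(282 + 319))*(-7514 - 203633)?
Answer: -80860432826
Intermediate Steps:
(310838 + 120*(282 + 319))*(-7514 - 203633) = (310838 + 120*601)*(-211147) = (310838 + 72120)*(-211147) = 382958*(-211147) = -80860432826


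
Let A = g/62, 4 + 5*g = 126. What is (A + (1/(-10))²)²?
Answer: 1565001/9610000 ≈ 0.16285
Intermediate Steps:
g = 122/5 (g = -⅘ + (⅕)*126 = -⅘ + 126/5 = 122/5 ≈ 24.400)
A = 61/155 (A = (122/5)/62 = (122/5)*(1/62) = 61/155 ≈ 0.39355)
(A + (1/(-10))²)² = (61/155 + (1/(-10))²)² = (61/155 + (-⅒)²)² = (61/155 + 1/100)² = (1251/3100)² = 1565001/9610000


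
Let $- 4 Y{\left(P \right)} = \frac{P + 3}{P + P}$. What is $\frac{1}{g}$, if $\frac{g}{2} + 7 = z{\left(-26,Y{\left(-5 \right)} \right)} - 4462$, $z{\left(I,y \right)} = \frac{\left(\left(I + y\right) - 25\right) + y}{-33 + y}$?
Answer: $- \frac{661}{5905974} \approx -0.00011192$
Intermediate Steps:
$Y{\left(P \right)} = - \frac{3 + P}{8 P}$ ($Y{\left(P \right)} = - \frac{\left(P + 3\right) \frac{1}{P + P}}{4} = - \frac{\left(3 + P\right) \frac{1}{2 P}}{4} = - \frac{\frac{1}{2} \frac{1}{P} \left(3 + P\right)}{4} = - \frac{3 + P}{8 P}$)
$z{\left(I,y \right)} = \frac{-25 + I + 2 y}{-33 + y}$ ($z{\left(I,y \right)} = \frac{\left(-25 + I + y\right) + y}{-33 + y} = \frac{-25 + I + 2 y}{-33 + y}$)
$g = - \frac{5905974}{661}$ ($g = -14 + 2 \left(\frac{-25 - 26 + 2 \frac{-3 - -5}{8 \left(-5\right)}}{-33 + \frac{-3 - -5}{8 \left(-5\right)}} - 4462\right) = -14 + 2 \left(\frac{-25 - 26 + 2 \cdot \frac{1}{8} \left(- \frac{1}{5}\right) \left(-3 + 5\right)}{-33 + \frac{1}{8} \left(- \frac{1}{5}\right) \left(-3 + 5\right)} - 4462\right) = -14 + 2 \left(\frac{-25 - 26 + 2 \cdot \frac{1}{8} \left(- \frac{1}{5}\right) 2}{-33 + \frac{1}{8} \left(- \frac{1}{5}\right) 2} - 4462\right) = -14 + 2 \left(\frac{-25 - 26 + 2 \left(- \frac{1}{20}\right)}{-33 - \frac{1}{20}} - 4462\right) = -14 + 2 \left(\frac{-25 - 26 - \frac{1}{10}}{- \frac{661}{20}} - 4462\right) = -14 + 2 \left(\left(- \frac{20}{661}\right) \left(- \frac{511}{10}\right) - 4462\right) = -14 + 2 \left(\frac{1022}{661} - 4462\right) = -14 + 2 \left(- \frac{2948360}{661}\right) = -14 - \frac{5896720}{661} = - \frac{5905974}{661} \approx -8934.9$)
$\frac{1}{g} = \frac{1}{- \frac{5905974}{661}} = - \frac{661}{5905974}$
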